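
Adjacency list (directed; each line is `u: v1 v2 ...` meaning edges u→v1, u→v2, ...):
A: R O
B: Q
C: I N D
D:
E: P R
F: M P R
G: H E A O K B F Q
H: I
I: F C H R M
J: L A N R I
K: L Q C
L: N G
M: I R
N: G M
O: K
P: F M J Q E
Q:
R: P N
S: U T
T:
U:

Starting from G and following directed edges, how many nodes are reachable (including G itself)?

BFS from G visits: G, A, B, E, F, H, K, O, Q, R, P, M, I, C, L, N, J, D
Reachable nodes: 18 of 21 total.

18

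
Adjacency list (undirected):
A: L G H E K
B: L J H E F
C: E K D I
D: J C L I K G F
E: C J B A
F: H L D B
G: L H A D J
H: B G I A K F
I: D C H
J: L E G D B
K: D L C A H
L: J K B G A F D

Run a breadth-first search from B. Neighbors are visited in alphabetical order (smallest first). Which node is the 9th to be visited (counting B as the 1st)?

Visit B; enqueue E, F, H, J, L → queue [E, F, H, J, L]
Visit E; enqueue A, C → queue [F, H, J, L, A, C]
Visit F; enqueue D → queue [H, J, L, A, C, D]
Visit H; enqueue G, I, K → queue [J, L, A, C, D, G, I, K]
Visit J → queue [L, A, C, D, G, I, K]
Visit L → queue [A, C, D, G, I, K]
Visit A → queue [C, D, G, I, K]
Visit C → queue [D, G, I, K]
Visit D → queue [G, I, K]
Visit G → queue [I, K]
Visit I → queue [K]
Visit K → queue []

Visit order: B, E, F, H, J, L, A, C, D, G, I, K

D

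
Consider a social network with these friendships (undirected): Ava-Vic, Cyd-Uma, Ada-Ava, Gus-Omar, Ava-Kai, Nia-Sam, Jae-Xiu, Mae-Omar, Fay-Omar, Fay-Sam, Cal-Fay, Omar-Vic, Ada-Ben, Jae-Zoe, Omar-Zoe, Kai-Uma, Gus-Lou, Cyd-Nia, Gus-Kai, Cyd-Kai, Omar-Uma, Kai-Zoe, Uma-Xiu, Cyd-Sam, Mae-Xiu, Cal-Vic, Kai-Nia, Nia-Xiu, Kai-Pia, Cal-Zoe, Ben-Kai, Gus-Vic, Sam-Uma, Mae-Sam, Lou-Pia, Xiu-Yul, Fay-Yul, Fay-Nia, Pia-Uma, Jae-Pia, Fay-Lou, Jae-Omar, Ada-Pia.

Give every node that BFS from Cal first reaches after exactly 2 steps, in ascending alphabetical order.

Ava, Gus, Jae, Kai, Lou, Nia, Omar, Sam, Yul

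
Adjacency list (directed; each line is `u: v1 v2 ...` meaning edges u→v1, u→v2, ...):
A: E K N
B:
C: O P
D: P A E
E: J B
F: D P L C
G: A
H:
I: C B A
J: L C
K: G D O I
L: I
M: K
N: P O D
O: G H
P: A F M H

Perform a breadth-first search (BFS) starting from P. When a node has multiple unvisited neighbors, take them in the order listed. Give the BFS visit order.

Visit P; enqueue A, F, M, H → queue [A, F, M, H]
Visit A; enqueue E, K, N → queue [F, M, H, E, K, N]
Visit F; enqueue D, L, C → queue [M, H, E, K, N, D, L, C]
Visit M → queue [H, E, K, N, D, L, C]
Visit H → queue [E, K, N, D, L, C]
Visit E; enqueue J, B → queue [K, N, D, L, C, J, B]
Visit K; enqueue G, O, I → queue [N, D, L, C, J, B, G, O, I]
Visit N → queue [D, L, C, J, B, G, O, I]
Visit D → queue [L, C, J, B, G, O, I]
Visit L → queue [C, J, B, G, O, I]
Visit C → queue [J, B, G, O, I]
Visit J → queue [B, G, O, I]
Visit B → queue [G, O, I]
Visit G → queue [O, I]
Visit O → queue [I]
Visit I → queue []

P A F M H E K N D L C J B G O I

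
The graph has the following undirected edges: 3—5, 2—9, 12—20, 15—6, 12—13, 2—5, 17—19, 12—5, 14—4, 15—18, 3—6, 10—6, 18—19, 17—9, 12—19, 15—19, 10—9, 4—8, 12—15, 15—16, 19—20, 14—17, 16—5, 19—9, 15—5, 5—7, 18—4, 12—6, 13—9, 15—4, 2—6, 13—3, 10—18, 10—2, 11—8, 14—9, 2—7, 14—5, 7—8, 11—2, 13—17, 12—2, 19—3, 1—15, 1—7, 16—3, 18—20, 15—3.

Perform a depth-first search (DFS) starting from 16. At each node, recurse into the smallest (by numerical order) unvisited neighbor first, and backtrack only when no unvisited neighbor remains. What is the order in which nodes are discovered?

Visit 16
16 → 3
3 → 5
5 → 2
2 → 6
6 → 10
10 → 9
9 → 13
13 → 12
12 → 15
15 → 1
1 → 7
7 → 8
8 → 4
4 → 14
14 → 17
17 → 19
19 → 18
18 → 20
8 → 11

16 → 3 → 5 → 2 → 6 → 10 → 9 → 13 → 12 → 15 → 1 → 7 → 8 → 4 → 14 → 17 → 19 → 18 → 20 → 11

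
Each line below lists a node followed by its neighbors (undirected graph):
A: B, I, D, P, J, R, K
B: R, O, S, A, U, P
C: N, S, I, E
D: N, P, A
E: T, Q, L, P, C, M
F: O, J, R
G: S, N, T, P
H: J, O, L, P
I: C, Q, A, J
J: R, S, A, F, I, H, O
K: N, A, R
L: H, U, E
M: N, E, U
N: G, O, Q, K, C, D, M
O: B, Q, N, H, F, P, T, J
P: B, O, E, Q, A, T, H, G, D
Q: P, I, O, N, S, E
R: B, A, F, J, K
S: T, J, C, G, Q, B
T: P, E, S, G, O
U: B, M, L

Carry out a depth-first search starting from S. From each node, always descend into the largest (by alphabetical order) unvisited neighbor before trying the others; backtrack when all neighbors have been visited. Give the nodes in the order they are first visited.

S, T, P, Q, O, N, M, U, L, H, J, R, K, A, I, C, E, D, B, F, G

Visit S
S → T
T → P
P → Q
Q → O
O → N
N → M
M → U
U → L
L → H
H → J
J → R
R → K
K → A
A → I
I → C
C → E
A → D
A → B
R → F
N → G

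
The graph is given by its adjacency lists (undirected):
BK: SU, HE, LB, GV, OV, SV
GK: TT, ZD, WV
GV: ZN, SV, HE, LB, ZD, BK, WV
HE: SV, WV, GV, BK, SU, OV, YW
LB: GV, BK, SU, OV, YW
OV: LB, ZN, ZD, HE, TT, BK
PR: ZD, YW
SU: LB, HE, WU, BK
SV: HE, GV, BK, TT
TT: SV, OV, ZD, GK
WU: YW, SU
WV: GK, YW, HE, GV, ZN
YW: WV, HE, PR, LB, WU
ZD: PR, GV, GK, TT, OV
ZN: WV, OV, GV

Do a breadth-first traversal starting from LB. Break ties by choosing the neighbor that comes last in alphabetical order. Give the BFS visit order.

LB, YW, SU, OV, GV, BK, WV, WU, PR, HE, ZN, ZD, TT, SV, GK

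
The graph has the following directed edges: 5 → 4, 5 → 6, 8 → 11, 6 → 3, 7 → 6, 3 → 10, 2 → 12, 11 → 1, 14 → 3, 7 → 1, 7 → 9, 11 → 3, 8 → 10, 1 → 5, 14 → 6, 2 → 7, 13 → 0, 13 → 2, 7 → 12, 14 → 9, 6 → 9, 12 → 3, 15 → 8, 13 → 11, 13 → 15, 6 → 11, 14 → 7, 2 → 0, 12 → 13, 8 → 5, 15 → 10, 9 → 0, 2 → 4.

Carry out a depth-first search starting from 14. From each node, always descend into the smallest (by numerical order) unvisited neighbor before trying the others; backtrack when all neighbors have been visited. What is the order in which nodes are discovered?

Visit 14
14 → 3
3 → 10
14 → 6
6 → 9
9 → 0
6 → 11
11 → 1
1 → 5
5 → 4
14 → 7
7 → 12
12 → 13
13 → 2
13 → 15
15 → 8

14 3 10 6 9 0 11 1 5 4 7 12 13 2 15 8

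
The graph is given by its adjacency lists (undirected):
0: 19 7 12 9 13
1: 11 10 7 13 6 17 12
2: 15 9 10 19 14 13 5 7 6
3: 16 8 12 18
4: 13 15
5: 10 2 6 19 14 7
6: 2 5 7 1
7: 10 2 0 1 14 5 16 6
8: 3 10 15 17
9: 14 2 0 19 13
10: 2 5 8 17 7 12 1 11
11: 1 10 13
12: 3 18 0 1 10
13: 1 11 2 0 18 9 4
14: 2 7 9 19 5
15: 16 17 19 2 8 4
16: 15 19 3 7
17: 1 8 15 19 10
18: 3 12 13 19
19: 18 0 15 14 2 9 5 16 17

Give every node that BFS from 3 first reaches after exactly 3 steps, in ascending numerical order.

2, 4, 5, 6, 9, 11, 14

Level 0: 3
Level 1: 8, 12, 16, 18
Level 2: 0, 1, 7, 10, 13, 15, 17, 19
Level 3: 2, 4, 5, 6, 9, 11, 14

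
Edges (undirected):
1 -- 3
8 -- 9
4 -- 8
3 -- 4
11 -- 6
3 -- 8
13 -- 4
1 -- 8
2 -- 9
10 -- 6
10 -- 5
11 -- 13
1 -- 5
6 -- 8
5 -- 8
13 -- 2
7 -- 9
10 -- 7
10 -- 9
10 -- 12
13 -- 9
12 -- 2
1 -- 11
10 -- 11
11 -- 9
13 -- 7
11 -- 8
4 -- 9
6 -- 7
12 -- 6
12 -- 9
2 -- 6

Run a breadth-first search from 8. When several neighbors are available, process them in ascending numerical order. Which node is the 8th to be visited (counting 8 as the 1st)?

11

Visit 8; enqueue 1, 3, 4, 5, 6, 9, 11 → queue [1, 3, 4, 5, 6, 9, 11]
Visit 1 → queue [3, 4, 5, 6, 9, 11]
Visit 3 → queue [4, 5, 6, 9, 11]
Visit 4; enqueue 13 → queue [5, 6, 9, 11, 13]
Visit 5; enqueue 10 → queue [6, 9, 11, 13, 10]
Visit 6; enqueue 2, 7, 12 → queue [9, 11, 13, 10, 2, 7, 12]
Visit 9 → queue [11, 13, 10, 2, 7, 12]
Visit 11 → queue [13, 10, 2, 7, 12]
Visit 13 → queue [10, 2, 7, 12]
Visit 10 → queue [2, 7, 12]
Visit 2 → queue [7, 12]
Visit 7 → queue [12]
Visit 12 → queue []

Visit order: 8, 1, 3, 4, 5, 6, 9, 11, 13, 10, 2, 7, 12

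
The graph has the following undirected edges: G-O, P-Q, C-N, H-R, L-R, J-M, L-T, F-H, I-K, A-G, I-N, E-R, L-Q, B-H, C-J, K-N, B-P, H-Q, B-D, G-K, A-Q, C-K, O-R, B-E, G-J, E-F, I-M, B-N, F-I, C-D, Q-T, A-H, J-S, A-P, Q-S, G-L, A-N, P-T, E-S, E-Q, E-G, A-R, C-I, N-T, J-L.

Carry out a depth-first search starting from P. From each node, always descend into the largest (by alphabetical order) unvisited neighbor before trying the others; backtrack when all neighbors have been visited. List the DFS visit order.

P, T, Q, S, J, M, I, N, K, G, O, R, L, H, F, E, B, D, C, A

Visit P
P → T
T → Q
Q → S
S → J
J → M
M → I
I → N
N → K
K → G
G → O
O → R
R → L
R → H
H → F
F → E
E → B
B → D
D → C
H → A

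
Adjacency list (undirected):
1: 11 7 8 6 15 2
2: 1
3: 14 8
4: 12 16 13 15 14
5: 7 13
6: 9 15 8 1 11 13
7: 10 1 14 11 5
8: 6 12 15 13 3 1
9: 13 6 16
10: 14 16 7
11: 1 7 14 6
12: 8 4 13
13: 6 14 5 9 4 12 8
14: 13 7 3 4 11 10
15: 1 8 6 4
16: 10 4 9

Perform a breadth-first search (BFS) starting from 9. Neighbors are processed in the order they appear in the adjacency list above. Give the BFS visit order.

Visit 9; enqueue 13, 6, 16 → queue [13, 6, 16]
Visit 13; enqueue 14, 5, 4, 12, 8 → queue [6, 16, 14, 5, 4, 12, 8]
Visit 6; enqueue 15, 1, 11 → queue [16, 14, 5, 4, 12, 8, 15, 1, 11]
Visit 16; enqueue 10 → queue [14, 5, 4, 12, 8, 15, 1, 11, 10]
Visit 14; enqueue 7, 3 → queue [5, 4, 12, 8, 15, 1, 11, 10, 7, 3]
Visit 5 → queue [4, 12, 8, 15, 1, 11, 10, 7, 3]
Visit 4 → queue [12, 8, 15, 1, 11, 10, 7, 3]
Visit 12 → queue [8, 15, 1, 11, 10, 7, 3]
Visit 8 → queue [15, 1, 11, 10, 7, 3]
Visit 15 → queue [1, 11, 10, 7, 3]
Visit 1; enqueue 2 → queue [11, 10, 7, 3, 2]
Visit 11 → queue [10, 7, 3, 2]
Visit 10 → queue [7, 3, 2]
Visit 7 → queue [3, 2]
Visit 3 → queue [2]
Visit 2 → queue []

9, 13, 6, 16, 14, 5, 4, 12, 8, 15, 1, 11, 10, 7, 3, 2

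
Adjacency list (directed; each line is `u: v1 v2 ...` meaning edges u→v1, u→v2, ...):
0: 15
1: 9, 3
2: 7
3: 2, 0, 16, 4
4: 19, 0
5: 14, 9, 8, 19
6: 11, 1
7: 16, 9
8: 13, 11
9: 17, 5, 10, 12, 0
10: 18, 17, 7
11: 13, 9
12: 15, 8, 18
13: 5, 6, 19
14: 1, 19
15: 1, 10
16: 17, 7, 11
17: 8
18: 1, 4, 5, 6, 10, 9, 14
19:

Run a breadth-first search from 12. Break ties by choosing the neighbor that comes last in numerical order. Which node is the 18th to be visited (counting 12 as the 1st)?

Visit 12; enqueue 18, 15, 8 → queue [18, 15, 8]
Visit 18; enqueue 14, 10, 9, 6, 5, 4, 1 → queue [15, 8, 14, 10, 9, 6, 5, 4, 1]
Visit 15 → queue [8, 14, 10, 9, 6, 5, 4, 1]
Visit 8; enqueue 13, 11 → queue [14, 10, 9, 6, 5, 4, 1, 13, 11]
Visit 14; enqueue 19 → queue [10, 9, 6, 5, 4, 1, 13, 11, 19]
Visit 10; enqueue 17, 7 → queue [9, 6, 5, 4, 1, 13, 11, 19, 17, 7]
Visit 9; enqueue 0 → queue [6, 5, 4, 1, 13, 11, 19, 17, 7, 0]
Visit 6 → queue [5, 4, 1, 13, 11, 19, 17, 7, 0]
Visit 5 → queue [4, 1, 13, 11, 19, 17, 7, 0]
Visit 4 → queue [1, 13, 11, 19, 17, 7, 0]
Visit 1; enqueue 3 → queue [13, 11, 19, 17, 7, 0, 3]
Visit 13 → queue [11, 19, 17, 7, 0, 3]
Visit 11 → queue [19, 17, 7, 0, 3]
Visit 19 → queue [17, 7, 0, 3]
Visit 17 → queue [7, 0, 3]
Visit 7; enqueue 16 → queue [0, 3, 16]
Visit 0 → queue [3, 16]
Visit 3; enqueue 2 → queue [16, 2]
Visit 16 → queue [2]
Visit 2 → queue []

Visit order: 12, 18, 15, 8, 14, 10, 9, 6, 5, 4, 1, 13, 11, 19, 17, 7, 0, 3, 16, 2

3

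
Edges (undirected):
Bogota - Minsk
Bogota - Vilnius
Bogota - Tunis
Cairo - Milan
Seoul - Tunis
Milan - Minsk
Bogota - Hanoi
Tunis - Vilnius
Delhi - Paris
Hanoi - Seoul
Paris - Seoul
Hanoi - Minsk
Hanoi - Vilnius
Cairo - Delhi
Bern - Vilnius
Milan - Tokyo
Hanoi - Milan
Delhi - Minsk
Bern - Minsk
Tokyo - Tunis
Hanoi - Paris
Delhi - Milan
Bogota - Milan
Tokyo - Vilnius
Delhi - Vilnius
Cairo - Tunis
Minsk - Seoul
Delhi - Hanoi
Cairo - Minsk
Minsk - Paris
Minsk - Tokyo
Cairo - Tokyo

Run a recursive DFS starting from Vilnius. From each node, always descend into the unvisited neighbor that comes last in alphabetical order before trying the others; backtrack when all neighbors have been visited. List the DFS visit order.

Vilnius Tunis Tokyo Minsk Seoul Paris Hanoi Milan Delhi Cairo Bogota Bern

Visit Vilnius
Vilnius → Tunis
Tunis → Tokyo
Tokyo → Minsk
Minsk → Seoul
Seoul → Paris
Paris → Hanoi
Hanoi → Milan
Milan → Delhi
Delhi → Cairo
Milan → Bogota
Minsk → Bern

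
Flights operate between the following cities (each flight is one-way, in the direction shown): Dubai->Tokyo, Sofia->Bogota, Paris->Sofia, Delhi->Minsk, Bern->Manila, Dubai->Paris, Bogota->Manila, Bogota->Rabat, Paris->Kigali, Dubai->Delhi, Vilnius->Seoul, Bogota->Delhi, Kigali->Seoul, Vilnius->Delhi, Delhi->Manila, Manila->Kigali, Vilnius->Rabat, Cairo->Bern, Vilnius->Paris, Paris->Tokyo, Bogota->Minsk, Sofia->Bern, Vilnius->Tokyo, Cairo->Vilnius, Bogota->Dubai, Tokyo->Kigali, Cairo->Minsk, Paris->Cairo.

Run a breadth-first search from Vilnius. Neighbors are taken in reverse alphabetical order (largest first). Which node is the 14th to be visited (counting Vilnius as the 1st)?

Dubai

Visit Vilnius; enqueue Tokyo, Seoul, Rabat, Paris, Delhi → queue [Tokyo, Seoul, Rabat, Paris, Delhi]
Visit Tokyo; enqueue Kigali → queue [Seoul, Rabat, Paris, Delhi, Kigali]
Visit Seoul → queue [Rabat, Paris, Delhi, Kigali]
Visit Rabat → queue [Paris, Delhi, Kigali]
Visit Paris; enqueue Sofia, Cairo → queue [Delhi, Kigali, Sofia, Cairo]
Visit Delhi; enqueue Minsk, Manila → queue [Kigali, Sofia, Cairo, Minsk, Manila]
Visit Kigali → queue [Sofia, Cairo, Minsk, Manila]
Visit Sofia; enqueue Bogota, Bern → queue [Cairo, Minsk, Manila, Bogota, Bern]
Visit Cairo → queue [Minsk, Manila, Bogota, Bern]
Visit Minsk → queue [Manila, Bogota, Bern]
Visit Manila → queue [Bogota, Bern]
Visit Bogota; enqueue Dubai → queue [Bern, Dubai]
Visit Bern → queue [Dubai]
Visit Dubai → queue []

Visit order: Vilnius, Tokyo, Seoul, Rabat, Paris, Delhi, Kigali, Sofia, Cairo, Minsk, Manila, Bogota, Bern, Dubai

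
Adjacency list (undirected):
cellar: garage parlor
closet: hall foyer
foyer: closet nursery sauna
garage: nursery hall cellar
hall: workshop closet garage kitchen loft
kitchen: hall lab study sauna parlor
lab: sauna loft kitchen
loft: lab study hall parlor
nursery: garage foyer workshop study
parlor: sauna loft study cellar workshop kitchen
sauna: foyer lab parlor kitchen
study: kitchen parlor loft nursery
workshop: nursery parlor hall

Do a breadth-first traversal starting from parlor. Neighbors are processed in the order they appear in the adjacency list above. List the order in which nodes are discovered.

Visit parlor; enqueue sauna, loft, study, cellar, workshop, kitchen → queue [sauna, loft, study, cellar, workshop, kitchen]
Visit sauna; enqueue foyer, lab → queue [loft, study, cellar, workshop, kitchen, foyer, lab]
Visit loft; enqueue hall → queue [study, cellar, workshop, kitchen, foyer, lab, hall]
Visit study; enqueue nursery → queue [cellar, workshop, kitchen, foyer, lab, hall, nursery]
Visit cellar; enqueue garage → queue [workshop, kitchen, foyer, lab, hall, nursery, garage]
Visit workshop → queue [kitchen, foyer, lab, hall, nursery, garage]
Visit kitchen → queue [foyer, lab, hall, nursery, garage]
Visit foyer; enqueue closet → queue [lab, hall, nursery, garage, closet]
Visit lab → queue [hall, nursery, garage, closet]
Visit hall → queue [nursery, garage, closet]
Visit nursery → queue [garage, closet]
Visit garage → queue [closet]
Visit closet → queue []

parlor, sauna, loft, study, cellar, workshop, kitchen, foyer, lab, hall, nursery, garage, closet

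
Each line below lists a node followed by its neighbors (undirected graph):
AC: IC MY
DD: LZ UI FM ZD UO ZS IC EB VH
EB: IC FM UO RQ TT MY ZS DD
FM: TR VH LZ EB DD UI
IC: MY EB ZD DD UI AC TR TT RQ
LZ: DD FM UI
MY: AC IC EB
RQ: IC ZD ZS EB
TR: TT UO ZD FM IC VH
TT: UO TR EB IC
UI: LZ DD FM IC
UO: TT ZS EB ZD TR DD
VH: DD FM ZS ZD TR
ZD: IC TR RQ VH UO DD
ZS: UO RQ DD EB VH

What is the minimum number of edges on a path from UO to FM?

Level 0: UO
Level 1: DD, EB, TR, TT, ZD, ZS
Level 2: FM, IC, LZ, MY, RQ, UI, VH
Level 3: AC
FM first appears at level 2.

2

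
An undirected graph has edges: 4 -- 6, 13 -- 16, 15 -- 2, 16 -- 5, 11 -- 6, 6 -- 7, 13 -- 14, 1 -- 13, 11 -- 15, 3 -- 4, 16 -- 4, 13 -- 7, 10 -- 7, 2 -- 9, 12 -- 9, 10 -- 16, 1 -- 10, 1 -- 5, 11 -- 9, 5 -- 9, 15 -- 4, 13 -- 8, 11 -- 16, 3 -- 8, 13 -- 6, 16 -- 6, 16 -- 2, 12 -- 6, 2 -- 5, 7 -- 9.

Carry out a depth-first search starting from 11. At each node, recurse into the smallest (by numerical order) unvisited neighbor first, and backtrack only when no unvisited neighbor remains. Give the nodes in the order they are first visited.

Visit 11
11 → 6
6 → 4
4 → 3
3 → 8
8 → 13
13 → 1
1 → 5
5 → 2
2 → 9
9 → 7
7 → 10
10 → 16
9 → 12
2 → 15
13 → 14

11 → 6 → 4 → 3 → 8 → 13 → 1 → 5 → 2 → 9 → 7 → 10 → 16 → 12 → 15 → 14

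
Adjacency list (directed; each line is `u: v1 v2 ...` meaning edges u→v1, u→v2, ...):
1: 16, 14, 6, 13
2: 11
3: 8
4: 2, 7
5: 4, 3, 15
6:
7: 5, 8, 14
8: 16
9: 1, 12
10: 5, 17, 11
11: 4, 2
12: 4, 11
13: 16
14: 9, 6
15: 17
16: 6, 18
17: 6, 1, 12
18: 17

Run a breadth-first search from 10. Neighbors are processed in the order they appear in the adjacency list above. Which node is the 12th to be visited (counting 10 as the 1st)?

Visit 10; enqueue 5, 17, 11 → queue [5, 17, 11]
Visit 5; enqueue 4, 3, 15 → queue [17, 11, 4, 3, 15]
Visit 17; enqueue 6, 1, 12 → queue [11, 4, 3, 15, 6, 1, 12]
Visit 11; enqueue 2 → queue [4, 3, 15, 6, 1, 12, 2]
Visit 4; enqueue 7 → queue [3, 15, 6, 1, 12, 2, 7]
Visit 3; enqueue 8 → queue [15, 6, 1, 12, 2, 7, 8]
Visit 15 → queue [6, 1, 12, 2, 7, 8]
Visit 6 → queue [1, 12, 2, 7, 8]
Visit 1; enqueue 16, 14, 13 → queue [12, 2, 7, 8, 16, 14, 13]
Visit 12 → queue [2, 7, 8, 16, 14, 13]
Visit 2 → queue [7, 8, 16, 14, 13]
Visit 7 → queue [8, 16, 14, 13]
Visit 8 → queue [16, 14, 13]
Visit 16; enqueue 18 → queue [14, 13, 18]
Visit 14; enqueue 9 → queue [13, 18, 9]
Visit 13 → queue [18, 9]
Visit 18 → queue [9]
Visit 9 → queue []

Visit order: 10, 5, 17, 11, 4, 3, 15, 6, 1, 12, 2, 7, 8, 16, 14, 13, 18, 9

7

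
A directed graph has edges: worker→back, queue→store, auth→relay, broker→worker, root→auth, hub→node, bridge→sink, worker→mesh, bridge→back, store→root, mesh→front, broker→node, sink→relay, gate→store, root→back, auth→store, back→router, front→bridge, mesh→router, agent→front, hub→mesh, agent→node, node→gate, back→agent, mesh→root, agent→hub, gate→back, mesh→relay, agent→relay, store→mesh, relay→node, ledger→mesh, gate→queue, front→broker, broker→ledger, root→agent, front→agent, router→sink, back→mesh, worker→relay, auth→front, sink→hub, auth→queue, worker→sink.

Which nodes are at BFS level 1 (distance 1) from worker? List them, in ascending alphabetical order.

back, mesh, relay, sink

Level 0: worker
Level 1: back, mesh, relay, sink
Level 2: agent, front, hub, node, root, router
Level 3: auth, bridge, broker, gate
Level 4: ledger, queue, store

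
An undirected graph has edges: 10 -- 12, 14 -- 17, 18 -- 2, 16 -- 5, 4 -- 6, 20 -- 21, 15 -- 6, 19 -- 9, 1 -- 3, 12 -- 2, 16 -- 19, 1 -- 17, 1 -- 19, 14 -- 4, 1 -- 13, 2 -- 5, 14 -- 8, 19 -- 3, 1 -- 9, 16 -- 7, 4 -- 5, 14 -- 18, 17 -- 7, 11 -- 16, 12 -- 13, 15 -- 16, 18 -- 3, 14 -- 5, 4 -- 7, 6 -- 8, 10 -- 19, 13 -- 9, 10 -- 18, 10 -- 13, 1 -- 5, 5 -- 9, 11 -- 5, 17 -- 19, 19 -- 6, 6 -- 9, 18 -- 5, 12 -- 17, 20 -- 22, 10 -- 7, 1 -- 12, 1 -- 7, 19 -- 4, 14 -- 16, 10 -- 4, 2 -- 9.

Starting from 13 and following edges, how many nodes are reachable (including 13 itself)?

19

BFS from 13 visits: 13, 1, 9, 10, 12, 3, 5, 7, 17, 19, 2, 6, 4, 18, 11, 14, 16, 8, 15
Reachable nodes: 19 of 22 total.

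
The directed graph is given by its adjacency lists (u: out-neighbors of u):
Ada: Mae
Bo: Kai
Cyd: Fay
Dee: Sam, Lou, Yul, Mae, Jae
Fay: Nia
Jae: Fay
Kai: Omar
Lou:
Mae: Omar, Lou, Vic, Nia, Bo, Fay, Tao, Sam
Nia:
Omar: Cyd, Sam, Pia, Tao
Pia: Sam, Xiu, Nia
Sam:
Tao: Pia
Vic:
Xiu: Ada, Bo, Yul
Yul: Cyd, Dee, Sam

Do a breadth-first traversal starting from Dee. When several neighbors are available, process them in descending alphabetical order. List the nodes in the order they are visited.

Dee -> Yul -> Sam -> Mae -> Lou -> Jae -> Cyd -> Vic -> Tao -> Omar -> Nia -> Fay -> Bo -> Pia -> Kai -> Xiu -> Ada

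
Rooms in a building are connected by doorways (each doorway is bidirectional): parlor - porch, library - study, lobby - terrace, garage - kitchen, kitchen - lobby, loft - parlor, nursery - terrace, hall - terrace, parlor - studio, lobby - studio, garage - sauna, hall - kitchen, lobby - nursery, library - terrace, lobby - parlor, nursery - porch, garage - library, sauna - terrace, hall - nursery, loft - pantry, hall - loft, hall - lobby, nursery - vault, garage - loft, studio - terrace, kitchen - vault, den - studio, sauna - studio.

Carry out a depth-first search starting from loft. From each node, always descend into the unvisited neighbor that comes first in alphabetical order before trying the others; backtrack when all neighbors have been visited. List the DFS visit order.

loft -> garage -> kitchen -> hall -> lobby -> nursery -> porch -> parlor -> studio -> den -> sauna -> terrace -> library -> study -> vault -> pantry

Visit loft
loft → garage
garage → kitchen
kitchen → hall
hall → lobby
lobby → nursery
nursery → porch
porch → parlor
parlor → studio
studio → den
studio → sauna
sauna → terrace
terrace → library
library → study
nursery → vault
loft → pantry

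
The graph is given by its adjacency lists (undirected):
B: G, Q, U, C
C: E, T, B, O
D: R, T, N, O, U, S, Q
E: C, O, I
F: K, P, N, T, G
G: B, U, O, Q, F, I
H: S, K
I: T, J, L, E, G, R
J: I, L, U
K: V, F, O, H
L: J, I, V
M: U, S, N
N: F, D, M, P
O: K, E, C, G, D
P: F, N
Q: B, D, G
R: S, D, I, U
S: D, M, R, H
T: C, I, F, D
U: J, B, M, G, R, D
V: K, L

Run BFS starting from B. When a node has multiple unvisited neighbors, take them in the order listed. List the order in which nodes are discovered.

Visit B; enqueue G, Q, U, C → queue [G, Q, U, C]
Visit G; enqueue O, F, I → queue [Q, U, C, O, F, I]
Visit Q; enqueue D → queue [U, C, O, F, I, D]
Visit U; enqueue J, M, R → queue [C, O, F, I, D, J, M, R]
Visit C; enqueue E, T → queue [O, F, I, D, J, M, R, E, T]
Visit O; enqueue K → queue [F, I, D, J, M, R, E, T, K]
Visit F; enqueue P, N → queue [I, D, J, M, R, E, T, K, P, N]
Visit I; enqueue L → queue [D, J, M, R, E, T, K, P, N, L]
Visit D; enqueue S → queue [J, M, R, E, T, K, P, N, L, S]
Visit J → queue [M, R, E, T, K, P, N, L, S]
Visit M → queue [R, E, T, K, P, N, L, S]
Visit R → queue [E, T, K, P, N, L, S]
Visit E → queue [T, K, P, N, L, S]
Visit T → queue [K, P, N, L, S]
Visit K; enqueue V, H → queue [P, N, L, S, V, H]
Visit P → queue [N, L, S, V, H]
Visit N → queue [L, S, V, H]
Visit L → queue [S, V, H]
Visit S → queue [V, H]
Visit V → queue [H]
Visit H → queue []

B → G → Q → U → C → O → F → I → D → J → M → R → E → T → K → P → N → L → S → V → H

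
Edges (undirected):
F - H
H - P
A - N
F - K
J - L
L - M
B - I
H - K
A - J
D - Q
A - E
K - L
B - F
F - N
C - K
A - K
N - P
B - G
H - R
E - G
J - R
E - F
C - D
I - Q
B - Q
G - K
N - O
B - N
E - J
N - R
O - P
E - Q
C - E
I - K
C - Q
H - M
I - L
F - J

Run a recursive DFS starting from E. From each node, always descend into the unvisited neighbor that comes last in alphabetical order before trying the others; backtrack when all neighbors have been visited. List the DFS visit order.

E, Q, I, L, M, H, R, N, P, O, F, K, G, B, C, D, A, J

Visit E
E → Q
Q → I
I → L
L → M
M → H
H → R
R → N
N → P
P → O
N → F
F → K
K → G
G → B
K → C
C → D
K → A
A → J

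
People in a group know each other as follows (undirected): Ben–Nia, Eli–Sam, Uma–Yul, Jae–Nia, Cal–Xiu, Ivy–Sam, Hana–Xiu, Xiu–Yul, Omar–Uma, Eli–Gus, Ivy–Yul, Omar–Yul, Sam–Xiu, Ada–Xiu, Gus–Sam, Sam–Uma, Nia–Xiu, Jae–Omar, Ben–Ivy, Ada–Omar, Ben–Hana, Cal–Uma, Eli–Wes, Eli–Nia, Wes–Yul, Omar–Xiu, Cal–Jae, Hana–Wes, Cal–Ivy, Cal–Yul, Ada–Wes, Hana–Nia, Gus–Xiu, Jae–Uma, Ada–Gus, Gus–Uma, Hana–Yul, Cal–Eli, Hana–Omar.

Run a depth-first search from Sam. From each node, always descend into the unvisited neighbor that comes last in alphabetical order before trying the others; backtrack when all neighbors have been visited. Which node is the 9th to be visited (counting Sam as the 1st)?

Visit Sam
Sam → Xiu
Xiu → Yul
Yul → Wes
Wes → Hana
Hana → Omar
Omar → Uma
Uma → Jae
Jae → Nia
Nia → Eli
Eli → Gus
Gus → Ada
Eli → Cal
Cal → Ivy
Ivy → Ben

Visit order: Sam, Xiu, Yul, Wes, Hana, Omar, Uma, Jae, Nia, Eli, Gus, Ada, Cal, Ivy, Ben

Nia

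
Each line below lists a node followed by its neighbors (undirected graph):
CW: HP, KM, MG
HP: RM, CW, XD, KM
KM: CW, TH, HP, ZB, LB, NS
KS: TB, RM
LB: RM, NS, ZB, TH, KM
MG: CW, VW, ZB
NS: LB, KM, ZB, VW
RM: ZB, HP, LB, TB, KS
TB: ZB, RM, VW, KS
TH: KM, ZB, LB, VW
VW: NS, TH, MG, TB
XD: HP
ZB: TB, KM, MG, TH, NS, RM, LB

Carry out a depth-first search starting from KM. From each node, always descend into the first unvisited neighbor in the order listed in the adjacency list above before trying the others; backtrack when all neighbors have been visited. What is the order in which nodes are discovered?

KM, CW, HP, RM, ZB, TB, VW, NS, LB, TH, MG, KS, XD

Visit KM
KM → CW
CW → HP
HP → RM
RM → ZB
ZB → TB
TB → VW
VW → NS
NS → LB
LB → TH
VW → MG
TB → KS
HP → XD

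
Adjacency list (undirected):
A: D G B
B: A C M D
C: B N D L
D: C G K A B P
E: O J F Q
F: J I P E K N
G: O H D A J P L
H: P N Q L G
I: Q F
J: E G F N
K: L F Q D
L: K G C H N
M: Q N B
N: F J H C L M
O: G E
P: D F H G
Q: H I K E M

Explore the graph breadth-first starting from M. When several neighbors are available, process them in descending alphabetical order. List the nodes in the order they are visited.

M -> Q -> N -> B -> K -> I -> H -> E -> L -> J -> F -> C -> D -> A -> P -> G -> O

Visit M; enqueue Q, N, B → queue [Q, N, B]
Visit Q; enqueue K, I, H, E → queue [N, B, K, I, H, E]
Visit N; enqueue L, J, F, C → queue [B, K, I, H, E, L, J, F, C]
Visit B; enqueue D, A → queue [K, I, H, E, L, J, F, C, D, A]
Visit K → queue [I, H, E, L, J, F, C, D, A]
Visit I → queue [H, E, L, J, F, C, D, A]
Visit H; enqueue P, G → queue [E, L, J, F, C, D, A, P, G]
Visit E; enqueue O → queue [L, J, F, C, D, A, P, G, O]
Visit L → queue [J, F, C, D, A, P, G, O]
Visit J → queue [F, C, D, A, P, G, O]
Visit F → queue [C, D, A, P, G, O]
Visit C → queue [D, A, P, G, O]
Visit D → queue [A, P, G, O]
Visit A → queue [P, G, O]
Visit P → queue [G, O]
Visit G → queue [O]
Visit O → queue []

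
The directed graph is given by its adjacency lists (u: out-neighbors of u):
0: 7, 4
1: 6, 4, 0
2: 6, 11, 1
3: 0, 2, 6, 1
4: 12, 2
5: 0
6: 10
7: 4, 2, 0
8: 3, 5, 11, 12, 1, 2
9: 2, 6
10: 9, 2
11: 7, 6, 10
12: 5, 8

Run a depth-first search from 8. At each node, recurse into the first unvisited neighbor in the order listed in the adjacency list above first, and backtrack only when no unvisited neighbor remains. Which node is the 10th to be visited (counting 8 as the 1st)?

Visit 8
8 → 3
3 → 0
0 → 7
7 → 4
4 → 12
12 → 5
4 → 2
2 → 6
6 → 10
10 → 9
2 → 11
2 → 1

Visit order: 8, 3, 0, 7, 4, 12, 5, 2, 6, 10, 9, 11, 1

10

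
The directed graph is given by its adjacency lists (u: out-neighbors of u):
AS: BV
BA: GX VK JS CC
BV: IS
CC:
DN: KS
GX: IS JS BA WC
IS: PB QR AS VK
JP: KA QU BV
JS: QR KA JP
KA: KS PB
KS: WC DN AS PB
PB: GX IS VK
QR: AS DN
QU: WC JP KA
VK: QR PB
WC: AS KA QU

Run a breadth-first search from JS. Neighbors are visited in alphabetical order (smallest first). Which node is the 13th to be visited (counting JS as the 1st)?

GX

Visit JS; enqueue JP, KA, QR → queue [JP, KA, QR]
Visit JP; enqueue BV, QU → queue [KA, QR, BV, QU]
Visit KA; enqueue KS, PB → queue [QR, BV, QU, KS, PB]
Visit QR; enqueue AS, DN → queue [BV, QU, KS, PB, AS, DN]
Visit BV; enqueue IS → queue [QU, KS, PB, AS, DN, IS]
Visit QU; enqueue WC → queue [KS, PB, AS, DN, IS, WC]
Visit KS → queue [PB, AS, DN, IS, WC]
Visit PB; enqueue GX, VK → queue [AS, DN, IS, WC, GX, VK]
Visit AS → queue [DN, IS, WC, GX, VK]
Visit DN → queue [IS, WC, GX, VK]
Visit IS → queue [WC, GX, VK]
Visit WC → queue [GX, VK]
Visit GX; enqueue BA → queue [VK, BA]
Visit VK → queue [BA]
Visit BA; enqueue CC → queue [CC]
Visit CC → queue []

Visit order: JS, JP, KA, QR, BV, QU, KS, PB, AS, DN, IS, WC, GX, VK, BA, CC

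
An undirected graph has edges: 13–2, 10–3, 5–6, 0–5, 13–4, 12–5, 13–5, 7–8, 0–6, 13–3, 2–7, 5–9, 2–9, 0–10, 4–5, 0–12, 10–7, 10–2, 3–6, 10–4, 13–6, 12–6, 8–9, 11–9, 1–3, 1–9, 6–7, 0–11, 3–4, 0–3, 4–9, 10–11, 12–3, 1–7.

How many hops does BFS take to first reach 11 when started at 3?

2

Level 0: 3
Level 1: 0, 1, 4, 6, 10, 12, 13
Level 2: 2, 5, 7, 9, 11
Level 3: 8
11 first appears at level 2.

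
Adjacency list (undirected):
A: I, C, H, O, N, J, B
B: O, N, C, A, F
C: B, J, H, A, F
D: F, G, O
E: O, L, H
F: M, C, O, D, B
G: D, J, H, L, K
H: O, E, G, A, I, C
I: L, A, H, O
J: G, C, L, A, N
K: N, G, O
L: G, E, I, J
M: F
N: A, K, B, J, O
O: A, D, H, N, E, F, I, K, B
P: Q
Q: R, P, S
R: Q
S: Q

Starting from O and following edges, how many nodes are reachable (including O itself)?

BFS from O visits: O, A, D, H, N, E, F, I, K, B, C, J, G, L, M
Reachable nodes: 15 of 19 total.

15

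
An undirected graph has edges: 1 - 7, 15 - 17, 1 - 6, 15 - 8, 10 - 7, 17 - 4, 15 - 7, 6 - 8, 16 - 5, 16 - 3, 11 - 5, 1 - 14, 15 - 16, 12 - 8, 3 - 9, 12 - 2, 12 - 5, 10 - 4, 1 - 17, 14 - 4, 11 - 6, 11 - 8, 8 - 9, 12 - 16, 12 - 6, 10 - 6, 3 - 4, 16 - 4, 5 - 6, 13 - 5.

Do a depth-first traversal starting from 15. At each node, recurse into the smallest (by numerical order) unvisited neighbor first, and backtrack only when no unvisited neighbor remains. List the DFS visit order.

Visit 15
15 → 7
7 → 1
1 → 6
6 → 5
5 → 11
11 → 8
8 → 9
9 → 3
3 → 4
4 → 10
4 → 14
4 → 16
16 → 12
12 → 2
4 → 17
5 → 13

15 7 1 6 5 11 8 9 3 4 10 14 16 12 2 17 13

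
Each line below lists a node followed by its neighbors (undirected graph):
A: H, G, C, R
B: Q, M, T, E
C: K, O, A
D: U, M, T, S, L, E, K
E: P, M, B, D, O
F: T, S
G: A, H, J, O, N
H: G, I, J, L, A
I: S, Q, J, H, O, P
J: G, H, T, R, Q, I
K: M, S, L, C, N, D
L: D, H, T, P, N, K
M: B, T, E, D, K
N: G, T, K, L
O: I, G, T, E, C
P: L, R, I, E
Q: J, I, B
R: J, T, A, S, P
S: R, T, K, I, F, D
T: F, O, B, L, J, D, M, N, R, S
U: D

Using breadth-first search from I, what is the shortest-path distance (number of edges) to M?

3

Level 0: I
Level 1: H, J, O, P, Q, S
Level 2: A, B, C, D, E, F, G, K, L, R, T
Level 3: M, N, U
M first appears at level 3.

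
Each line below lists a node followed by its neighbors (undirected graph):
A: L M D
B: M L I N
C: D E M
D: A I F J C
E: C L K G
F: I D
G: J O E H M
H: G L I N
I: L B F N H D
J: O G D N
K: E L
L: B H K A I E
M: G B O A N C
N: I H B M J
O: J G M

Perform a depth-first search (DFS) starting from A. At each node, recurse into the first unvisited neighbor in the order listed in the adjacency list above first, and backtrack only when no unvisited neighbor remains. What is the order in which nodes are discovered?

Visit A
A → L
L → B
B → M
M → G
G → J
J → O
J → D
D → I
I → F
I → N
N → H
D → C
C → E
E → K

A, L, B, M, G, J, O, D, I, F, N, H, C, E, K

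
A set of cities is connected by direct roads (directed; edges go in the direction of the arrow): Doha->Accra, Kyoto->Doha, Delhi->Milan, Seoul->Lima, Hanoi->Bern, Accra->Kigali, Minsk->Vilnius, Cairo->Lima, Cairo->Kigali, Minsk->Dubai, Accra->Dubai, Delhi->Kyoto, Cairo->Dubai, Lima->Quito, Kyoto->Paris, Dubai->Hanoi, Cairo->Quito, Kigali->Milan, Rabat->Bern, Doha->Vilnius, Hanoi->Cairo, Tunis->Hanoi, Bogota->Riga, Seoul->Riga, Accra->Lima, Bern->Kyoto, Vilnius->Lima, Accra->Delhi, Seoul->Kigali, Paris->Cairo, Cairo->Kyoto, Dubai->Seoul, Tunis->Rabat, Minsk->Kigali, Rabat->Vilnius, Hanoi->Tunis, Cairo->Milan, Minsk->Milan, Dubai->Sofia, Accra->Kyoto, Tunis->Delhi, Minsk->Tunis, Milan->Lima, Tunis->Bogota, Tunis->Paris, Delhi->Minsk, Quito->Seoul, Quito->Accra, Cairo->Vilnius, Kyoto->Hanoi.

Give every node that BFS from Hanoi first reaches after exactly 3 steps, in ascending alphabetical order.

Accra, Doha, Minsk, Riga, Seoul, Sofia

Level 0: Hanoi
Level 1: Bern, Cairo, Tunis
Level 2: Bogota, Delhi, Dubai, Kigali, Kyoto, Lima, Milan, Paris, Quito, Rabat, Vilnius
Level 3: Accra, Doha, Minsk, Riga, Seoul, Sofia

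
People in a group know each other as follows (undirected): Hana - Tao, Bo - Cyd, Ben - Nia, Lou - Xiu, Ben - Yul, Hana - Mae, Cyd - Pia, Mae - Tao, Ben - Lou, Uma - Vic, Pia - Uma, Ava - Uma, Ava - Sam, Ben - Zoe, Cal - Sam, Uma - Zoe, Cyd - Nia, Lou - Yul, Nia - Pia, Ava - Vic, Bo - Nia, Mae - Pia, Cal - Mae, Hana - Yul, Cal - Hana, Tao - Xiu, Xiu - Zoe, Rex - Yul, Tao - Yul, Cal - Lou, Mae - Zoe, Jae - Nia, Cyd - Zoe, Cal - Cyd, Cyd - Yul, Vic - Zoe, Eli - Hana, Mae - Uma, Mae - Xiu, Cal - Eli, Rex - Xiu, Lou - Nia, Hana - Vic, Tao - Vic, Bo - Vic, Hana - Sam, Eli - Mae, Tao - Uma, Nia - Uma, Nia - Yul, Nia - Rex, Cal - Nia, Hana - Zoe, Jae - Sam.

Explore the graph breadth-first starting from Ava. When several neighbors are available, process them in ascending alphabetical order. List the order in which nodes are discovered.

Visit Ava; enqueue Sam, Uma, Vic → queue [Sam, Uma, Vic]
Visit Sam; enqueue Cal, Hana, Jae → queue [Uma, Vic, Cal, Hana, Jae]
Visit Uma; enqueue Mae, Nia, Pia, Tao, Zoe → queue [Vic, Cal, Hana, Jae, Mae, Nia, Pia, Tao, Zoe]
Visit Vic; enqueue Bo → queue [Cal, Hana, Jae, Mae, Nia, Pia, Tao, Zoe, Bo]
Visit Cal; enqueue Cyd, Eli, Lou → queue [Hana, Jae, Mae, Nia, Pia, Tao, Zoe, Bo, Cyd, Eli, Lou]
Visit Hana; enqueue Yul → queue [Jae, Mae, Nia, Pia, Tao, Zoe, Bo, Cyd, Eli, Lou, Yul]
Visit Jae → queue [Mae, Nia, Pia, Tao, Zoe, Bo, Cyd, Eli, Lou, Yul]
Visit Mae; enqueue Xiu → queue [Nia, Pia, Tao, Zoe, Bo, Cyd, Eli, Lou, Yul, Xiu]
Visit Nia; enqueue Ben, Rex → queue [Pia, Tao, Zoe, Bo, Cyd, Eli, Lou, Yul, Xiu, Ben, Rex]
Visit Pia → queue [Tao, Zoe, Bo, Cyd, Eli, Lou, Yul, Xiu, Ben, Rex]
Visit Tao → queue [Zoe, Bo, Cyd, Eli, Lou, Yul, Xiu, Ben, Rex]
Visit Zoe → queue [Bo, Cyd, Eli, Lou, Yul, Xiu, Ben, Rex]
Visit Bo → queue [Cyd, Eli, Lou, Yul, Xiu, Ben, Rex]
Visit Cyd → queue [Eli, Lou, Yul, Xiu, Ben, Rex]
Visit Eli → queue [Lou, Yul, Xiu, Ben, Rex]
Visit Lou → queue [Yul, Xiu, Ben, Rex]
Visit Yul → queue [Xiu, Ben, Rex]
Visit Xiu → queue [Ben, Rex]
Visit Ben → queue [Rex]
Visit Rex → queue []

Ava, Sam, Uma, Vic, Cal, Hana, Jae, Mae, Nia, Pia, Tao, Zoe, Bo, Cyd, Eli, Lou, Yul, Xiu, Ben, Rex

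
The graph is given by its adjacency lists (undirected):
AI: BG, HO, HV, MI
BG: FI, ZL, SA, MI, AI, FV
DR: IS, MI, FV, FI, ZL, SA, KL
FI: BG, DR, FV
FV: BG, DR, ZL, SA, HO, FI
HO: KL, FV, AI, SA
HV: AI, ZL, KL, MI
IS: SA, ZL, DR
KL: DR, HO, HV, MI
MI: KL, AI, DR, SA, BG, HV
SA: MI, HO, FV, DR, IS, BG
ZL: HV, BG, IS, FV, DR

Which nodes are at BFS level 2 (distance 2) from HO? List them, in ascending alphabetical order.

BG, DR, FI, HV, IS, MI, ZL

Level 0: HO
Level 1: AI, FV, KL, SA
Level 2: BG, DR, FI, HV, IS, MI, ZL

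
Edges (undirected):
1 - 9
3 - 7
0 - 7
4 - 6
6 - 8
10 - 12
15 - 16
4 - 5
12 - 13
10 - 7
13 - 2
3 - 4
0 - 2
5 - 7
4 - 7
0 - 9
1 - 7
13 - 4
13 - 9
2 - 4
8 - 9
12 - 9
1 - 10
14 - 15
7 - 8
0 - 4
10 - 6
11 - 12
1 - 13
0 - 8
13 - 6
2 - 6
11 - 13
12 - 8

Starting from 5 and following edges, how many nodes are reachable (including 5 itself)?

BFS from 5 visits: 5, 7, 4, 10, 8, 3, 1, 0, 13, 6, 2, 12, 9, 11
Reachable nodes: 14 of 17 total.

14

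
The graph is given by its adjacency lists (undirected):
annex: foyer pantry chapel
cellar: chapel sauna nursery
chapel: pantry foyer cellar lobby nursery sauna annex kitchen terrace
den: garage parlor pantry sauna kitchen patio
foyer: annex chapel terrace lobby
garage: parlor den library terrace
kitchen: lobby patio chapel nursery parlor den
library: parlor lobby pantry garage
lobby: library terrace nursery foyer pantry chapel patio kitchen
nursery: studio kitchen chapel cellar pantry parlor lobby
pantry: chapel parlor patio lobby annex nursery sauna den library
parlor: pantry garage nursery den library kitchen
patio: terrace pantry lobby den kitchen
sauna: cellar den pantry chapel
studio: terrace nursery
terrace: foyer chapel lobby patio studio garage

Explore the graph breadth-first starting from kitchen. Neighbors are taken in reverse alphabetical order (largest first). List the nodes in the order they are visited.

Visit kitchen; enqueue patio, parlor, nursery, lobby, den, chapel → queue [patio, parlor, nursery, lobby, den, chapel]
Visit patio; enqueue terrace, pantry → queue [parlor, nursery, lobby, den, chapel, terrace, pantry]
Visit parlor; enqueue library, garage → queue [nursery, lobby, den, chapel, terrace, pantry, library, garage]
Visit nursery; enqueue studio, cellar → queue [lobby, den, chapel, terrace, pantry, library, garage, studio, cellar]
Visit lobby; enqueue foyer → queue [den, chapel, terrace, pantry, library, garage, studio, cellar, foyer]
Visit den; enqueue sauna → queue [chapel, terrace, pantry, library, garage, studio, cellar, foyer, sauna]
Visit chapel; enqueue annex → queue [terrace, pantry, library, garage, studio, cellar, foyer, sauna, annex]
Visit terrace → queue [pantry, library, garage, studio, cellar, foyer, sauna, annex]
Visit pantry → queue [library, garage, studio, cellar, foyer, sauna, annex]
Visit library → queue [garage, studio, cellar, foyer, sauna, annex]
Visit garage → queue [studio, cellar, foyer, sauna, annex]
Visit studio → queue [cellar, foyer, sauna, annex]
Visit cellar → queue [foyer, sauna, annex]
Visit foyer → queue [sauna, annex]
Visit sauna → queue [annex]
Visit annex → queue []

kitchen → patio → parlor → nursery → lobby → den → chapel → terrace → pantry → library → garage → studio → cellar → foyer → sauna → annex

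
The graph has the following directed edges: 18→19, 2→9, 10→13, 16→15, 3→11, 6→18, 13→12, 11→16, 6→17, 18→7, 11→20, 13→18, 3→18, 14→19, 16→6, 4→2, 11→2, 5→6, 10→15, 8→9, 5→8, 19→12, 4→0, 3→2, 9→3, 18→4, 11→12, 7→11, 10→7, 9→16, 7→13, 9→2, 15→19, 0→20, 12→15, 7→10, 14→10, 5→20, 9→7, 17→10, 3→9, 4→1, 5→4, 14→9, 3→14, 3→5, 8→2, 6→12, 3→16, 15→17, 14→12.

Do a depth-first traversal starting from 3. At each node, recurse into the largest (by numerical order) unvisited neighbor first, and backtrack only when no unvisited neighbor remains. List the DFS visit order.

3 18 19 12 15 17 10 13 7 11 20 16 6 2 9 4 1 0 14 5 8

Visit 3
3 → 18
18 → 19
19 → 12
12 → 15
15 → 17
17 → 10
10 → 13
10 → 7
7 → 11
11 → 20
11 → 16
16 → 6
11 → 2
2 → 9
18 → 4
4 → 1
4 → 0
3 → 14
3 → 5
5 → 8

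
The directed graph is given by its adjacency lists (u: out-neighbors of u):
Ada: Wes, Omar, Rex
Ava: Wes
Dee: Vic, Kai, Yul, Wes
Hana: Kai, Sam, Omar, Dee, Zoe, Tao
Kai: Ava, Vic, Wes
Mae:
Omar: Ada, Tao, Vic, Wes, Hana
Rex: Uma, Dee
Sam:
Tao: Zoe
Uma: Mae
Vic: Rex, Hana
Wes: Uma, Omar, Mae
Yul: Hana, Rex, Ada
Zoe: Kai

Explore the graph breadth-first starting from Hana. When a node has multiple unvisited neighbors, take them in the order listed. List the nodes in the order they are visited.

Hana, Kai, Sam, Omar, Dee, Zoe, Tao, Ava, Vic, Wes, Ada, Yul, Rex, Uma, Mae

Visit Hana; enqueue Kai, Sam, Omar, Dee, Zoe, Tao → queue [Kai, Sam, Omar, Dee, Zoe, Tao]
Visit Kai; enqueue Ava, Vic, Wes → queue [Sam, Omar, Dee, Zoe, Tao, Ava, Vic, Wes]
Visit Sam → queue [Omar, Dee, Zoe, Tao, Ava, Vic, Wes]
Visit Omar; enqueue Ada → queue [Dee, Zoe, Tao, Ava, Vic, Wes, Ada]
Visit Dee; enqueue Yul → queue [Zoe, Tao, Ava, Vic, Wes, Ada, Yul]
Visit Zoe → queue [Tao, Ava, Vic, Wes, Ada, Yul]
Visit Tao → queue [Ava, Vic, Wes, Ada, Yul]
Visit Ava → queue [Vic, Wes, Ada, Yul]
Visit Vic; enqueue Rex → queue [Wes, Ada, Yul, Rex]
Visit Wes; enqueue Uma, Mae → queue [Ada, Yul, Rex, Uma, Mae]
Visit Ada → queue [Yul, Rex, Uma, Mae]
Visit Yul → queue [Rex, Uma, Mae]
Visit Rex → queue [Uma, Mae]
Visit Uma → queue [Mae]
Visit Mae → queue []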